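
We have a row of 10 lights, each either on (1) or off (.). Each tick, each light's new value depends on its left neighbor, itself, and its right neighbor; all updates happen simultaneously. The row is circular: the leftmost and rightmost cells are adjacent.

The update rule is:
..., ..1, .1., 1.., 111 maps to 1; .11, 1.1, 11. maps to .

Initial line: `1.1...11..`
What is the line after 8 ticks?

11.111111.

1.1111..11
...11.11.1
111......1
11.111111.
....1111..
1111.11.11
111......1  (repeats tick 3; period 4)
tick 8: 11.111111.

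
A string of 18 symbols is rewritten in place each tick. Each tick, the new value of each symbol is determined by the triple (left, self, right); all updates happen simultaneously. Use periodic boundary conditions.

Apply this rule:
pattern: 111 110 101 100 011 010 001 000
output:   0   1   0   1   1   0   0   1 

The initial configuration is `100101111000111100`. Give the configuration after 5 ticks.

tick 1: 010001001110100110
tick 2: 001100101010010111
tick 3: 101110000001000101
tick 4: 101011111100110001
tick 5: 100010000110111101

100010000110111101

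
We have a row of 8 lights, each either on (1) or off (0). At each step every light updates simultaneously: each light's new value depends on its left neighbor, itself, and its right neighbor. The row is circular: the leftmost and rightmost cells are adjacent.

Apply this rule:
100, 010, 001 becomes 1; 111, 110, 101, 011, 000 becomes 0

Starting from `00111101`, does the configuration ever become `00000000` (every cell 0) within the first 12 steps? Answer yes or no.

yes

11000001
00100010
01110111
00000000
all cells are 0 at step 4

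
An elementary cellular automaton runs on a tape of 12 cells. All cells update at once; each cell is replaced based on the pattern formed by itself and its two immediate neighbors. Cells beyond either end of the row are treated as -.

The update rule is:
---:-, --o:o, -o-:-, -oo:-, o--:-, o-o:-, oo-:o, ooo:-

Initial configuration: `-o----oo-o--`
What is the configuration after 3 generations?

generation 1: o----o-o----
generation 2: ----o-------
generation 3: ---o--------

---o--------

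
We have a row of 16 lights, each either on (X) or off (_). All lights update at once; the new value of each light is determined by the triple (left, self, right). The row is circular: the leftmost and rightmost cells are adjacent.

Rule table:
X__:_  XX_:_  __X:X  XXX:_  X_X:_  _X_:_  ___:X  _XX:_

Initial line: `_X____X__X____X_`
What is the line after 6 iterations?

X__XXX__X__XXX__
__X____X__X____X
_X__XXX__X__XXX_
X__X____X__X____
__X__XXX__X__XXX
_X__X____X__X___

_X__X____X__X___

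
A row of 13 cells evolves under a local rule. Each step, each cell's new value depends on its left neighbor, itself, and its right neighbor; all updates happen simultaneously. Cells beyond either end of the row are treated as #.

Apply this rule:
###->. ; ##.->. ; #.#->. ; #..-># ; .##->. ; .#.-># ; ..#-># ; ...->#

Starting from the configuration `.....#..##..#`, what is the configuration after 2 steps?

########..##.
........##...

........##...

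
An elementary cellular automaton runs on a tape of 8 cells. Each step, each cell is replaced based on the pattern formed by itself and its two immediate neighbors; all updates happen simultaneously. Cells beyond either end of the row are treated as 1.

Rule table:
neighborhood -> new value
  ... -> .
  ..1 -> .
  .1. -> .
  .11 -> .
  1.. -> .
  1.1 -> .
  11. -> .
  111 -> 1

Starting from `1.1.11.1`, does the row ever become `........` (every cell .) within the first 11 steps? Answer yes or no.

........
all cells are . at step 1

yes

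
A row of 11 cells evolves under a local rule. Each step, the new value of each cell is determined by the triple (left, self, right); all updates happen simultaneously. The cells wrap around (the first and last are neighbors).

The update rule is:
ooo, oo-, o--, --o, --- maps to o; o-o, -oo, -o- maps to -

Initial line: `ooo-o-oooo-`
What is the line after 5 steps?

ooo--oooo--

-oo----ooo-
o-ooooo-ooo
o--oooo--oo
ooo-ooooo-o
ooo--oooo--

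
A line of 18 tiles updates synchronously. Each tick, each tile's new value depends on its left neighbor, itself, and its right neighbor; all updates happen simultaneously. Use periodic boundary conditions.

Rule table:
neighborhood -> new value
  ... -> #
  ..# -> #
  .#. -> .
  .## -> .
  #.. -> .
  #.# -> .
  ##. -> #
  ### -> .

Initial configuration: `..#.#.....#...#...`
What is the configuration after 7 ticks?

##....####..##..##
.#.###...#.#.#.#..
#....#.##........#
#.###...#.#######.
....#.##........#.
####...#.#######..
...#.##........#.#

...#.##........#.#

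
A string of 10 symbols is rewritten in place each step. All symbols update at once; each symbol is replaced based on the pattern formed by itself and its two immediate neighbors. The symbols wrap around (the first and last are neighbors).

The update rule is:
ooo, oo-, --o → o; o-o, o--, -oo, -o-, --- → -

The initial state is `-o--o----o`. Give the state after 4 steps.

---o----o-
--o----o--
-o----o---
o----o----

o----o----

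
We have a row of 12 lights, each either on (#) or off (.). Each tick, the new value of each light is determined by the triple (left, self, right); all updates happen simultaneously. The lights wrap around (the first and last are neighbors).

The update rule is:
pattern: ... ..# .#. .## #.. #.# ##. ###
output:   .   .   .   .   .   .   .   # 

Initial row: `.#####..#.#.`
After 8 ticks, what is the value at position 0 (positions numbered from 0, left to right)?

..###.......
...#........
............
............  (fixed point — unchanged through tick 8)
position 0 holds .

.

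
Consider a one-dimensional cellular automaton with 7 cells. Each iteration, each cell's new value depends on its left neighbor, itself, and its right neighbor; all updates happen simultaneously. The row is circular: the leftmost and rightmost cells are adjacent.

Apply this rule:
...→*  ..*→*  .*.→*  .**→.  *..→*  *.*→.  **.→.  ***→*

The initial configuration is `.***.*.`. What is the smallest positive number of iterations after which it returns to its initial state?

iteration 1: *.*..**
iteration 2: ..***.*
iteration 3: **.*..*
iteration 4: *..***.
iteration 5: ***.*..
iteration 6: .*..***
iteration 7: .***.*.

7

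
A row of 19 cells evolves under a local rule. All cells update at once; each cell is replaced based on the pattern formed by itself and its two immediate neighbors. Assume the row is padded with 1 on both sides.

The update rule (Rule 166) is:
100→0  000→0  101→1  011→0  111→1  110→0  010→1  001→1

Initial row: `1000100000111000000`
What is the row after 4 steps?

0001100001010000001
0010000011110000010
0110000101100000111
1000001110000001011

1000001110000001011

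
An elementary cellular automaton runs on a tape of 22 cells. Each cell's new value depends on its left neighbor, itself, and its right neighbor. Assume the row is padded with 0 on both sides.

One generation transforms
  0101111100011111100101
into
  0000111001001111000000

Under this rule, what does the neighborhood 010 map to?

0

At position 1 the neighborhood is 010; the next row has 0 there.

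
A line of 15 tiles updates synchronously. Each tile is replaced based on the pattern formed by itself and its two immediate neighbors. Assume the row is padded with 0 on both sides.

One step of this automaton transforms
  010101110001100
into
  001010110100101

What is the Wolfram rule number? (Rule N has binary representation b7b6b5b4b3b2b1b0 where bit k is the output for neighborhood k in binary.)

225

position 6: 111 → 1  (bit 7 = 1)
position 7: 110 → 1  (bit 6 = 1)
position 2: 101 → 1  (bit 5 = 1)
position 8: 100 → 0  (bit 4 = 0)
position 5: 011 → 0  (bit 3 = 0)
position 1: 010 → 0  (bit 2 = 0)
position 0: 001 → 0  (bit 1 = 0)
position 9: 000 → 1  (bit 0 = 1)
bits b7..b0 = 11100001 = 225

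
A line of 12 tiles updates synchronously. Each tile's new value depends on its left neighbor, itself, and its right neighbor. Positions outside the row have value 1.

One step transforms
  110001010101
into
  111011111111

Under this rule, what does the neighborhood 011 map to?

At position 11 the neighborhood is 011; the next row has 1 there.

1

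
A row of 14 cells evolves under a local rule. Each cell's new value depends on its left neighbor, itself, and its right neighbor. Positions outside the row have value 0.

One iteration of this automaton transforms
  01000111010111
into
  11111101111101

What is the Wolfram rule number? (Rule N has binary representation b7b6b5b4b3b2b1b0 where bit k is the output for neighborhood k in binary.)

position 6: 111 → 0  (bit 7 = 0)
position 7: 110 → 1  (bit 6 = 1)
position 8: 101 → 1  (bit 5 = 1)
position 2: 100 → 1  (bit 4 = 1)
position 5: 011 → 1  (bit 3 = 1)
position 1: 010 → 1  (bit 2 = 1)
position 0: 001 → 1  (bit 1 = 1)
position 3: 000 → 1  (bit 0 = 1)
bits b7..b0 = 01111111 = 127

127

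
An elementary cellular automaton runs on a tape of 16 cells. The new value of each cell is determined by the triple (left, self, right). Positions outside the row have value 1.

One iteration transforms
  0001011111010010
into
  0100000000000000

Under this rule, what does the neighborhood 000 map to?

At position 1 the neighborhood is 000; the next row has 1 there.

1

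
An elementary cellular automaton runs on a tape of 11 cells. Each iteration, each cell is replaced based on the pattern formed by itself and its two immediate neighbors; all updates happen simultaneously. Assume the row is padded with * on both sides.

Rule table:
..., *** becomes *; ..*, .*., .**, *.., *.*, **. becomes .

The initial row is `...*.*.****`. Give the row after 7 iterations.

iteration 1: .*......***
iteration 2: ...****..**
iteration 3: .*..**....*
iteration 4: .......**..
iteration 5: .*****.....
iteration 6: ..***..***.
iteration 7: ...*....*..

...*....*..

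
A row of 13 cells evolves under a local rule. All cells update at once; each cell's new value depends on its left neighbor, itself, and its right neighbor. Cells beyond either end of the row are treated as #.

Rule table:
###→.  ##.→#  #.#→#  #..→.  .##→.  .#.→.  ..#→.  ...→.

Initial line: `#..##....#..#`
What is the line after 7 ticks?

#...#........
#............
#............  (fixed point — unchanged through tick 7)

#............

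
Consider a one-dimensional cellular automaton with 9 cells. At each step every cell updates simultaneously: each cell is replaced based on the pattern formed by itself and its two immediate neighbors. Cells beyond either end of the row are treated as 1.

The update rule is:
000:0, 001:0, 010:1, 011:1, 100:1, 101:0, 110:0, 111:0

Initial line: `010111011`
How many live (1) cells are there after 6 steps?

4

010100010
010110010
010101010
010101010  (fixed point — unchanged through step 6)
count of 1: 4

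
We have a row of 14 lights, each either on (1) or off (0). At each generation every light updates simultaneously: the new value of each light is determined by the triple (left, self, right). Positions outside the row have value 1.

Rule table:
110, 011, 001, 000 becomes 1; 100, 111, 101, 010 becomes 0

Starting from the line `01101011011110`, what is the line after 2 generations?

01100011010010
01101111000100

01101111000100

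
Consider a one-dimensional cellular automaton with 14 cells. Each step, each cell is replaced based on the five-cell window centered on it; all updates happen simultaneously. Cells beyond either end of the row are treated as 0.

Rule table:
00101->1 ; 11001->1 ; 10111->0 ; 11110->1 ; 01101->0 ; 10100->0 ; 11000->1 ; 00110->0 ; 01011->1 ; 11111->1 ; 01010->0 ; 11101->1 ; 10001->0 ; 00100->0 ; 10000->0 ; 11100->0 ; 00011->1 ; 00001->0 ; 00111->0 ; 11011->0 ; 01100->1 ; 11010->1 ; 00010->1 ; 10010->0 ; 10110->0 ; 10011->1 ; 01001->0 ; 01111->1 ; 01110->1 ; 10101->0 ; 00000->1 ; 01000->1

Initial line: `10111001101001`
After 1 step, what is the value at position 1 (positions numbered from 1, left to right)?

1

step 1: 11010110010000
position 1 holds 1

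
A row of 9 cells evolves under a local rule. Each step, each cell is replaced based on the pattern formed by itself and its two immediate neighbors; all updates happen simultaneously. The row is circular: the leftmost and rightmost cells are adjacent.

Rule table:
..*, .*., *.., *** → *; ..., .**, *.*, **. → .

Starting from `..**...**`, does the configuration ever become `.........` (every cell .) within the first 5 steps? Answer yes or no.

no

**..*.*..
..***.***
**.*...*.
...**.**.
..*.....*
step 5 is ..*.....*, still not uniform .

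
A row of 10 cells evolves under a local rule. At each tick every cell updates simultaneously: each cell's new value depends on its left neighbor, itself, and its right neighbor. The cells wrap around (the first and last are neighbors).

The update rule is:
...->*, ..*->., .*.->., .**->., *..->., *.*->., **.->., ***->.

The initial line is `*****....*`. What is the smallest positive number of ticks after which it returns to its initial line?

2

......**..
*****....*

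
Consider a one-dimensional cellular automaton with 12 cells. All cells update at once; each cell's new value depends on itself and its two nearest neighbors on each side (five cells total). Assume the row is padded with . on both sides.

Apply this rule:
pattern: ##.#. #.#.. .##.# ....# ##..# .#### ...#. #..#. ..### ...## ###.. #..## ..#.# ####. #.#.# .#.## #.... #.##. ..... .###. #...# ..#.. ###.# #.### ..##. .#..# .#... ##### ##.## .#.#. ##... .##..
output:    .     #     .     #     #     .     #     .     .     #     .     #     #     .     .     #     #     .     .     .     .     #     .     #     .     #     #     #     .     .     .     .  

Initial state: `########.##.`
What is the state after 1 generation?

..####......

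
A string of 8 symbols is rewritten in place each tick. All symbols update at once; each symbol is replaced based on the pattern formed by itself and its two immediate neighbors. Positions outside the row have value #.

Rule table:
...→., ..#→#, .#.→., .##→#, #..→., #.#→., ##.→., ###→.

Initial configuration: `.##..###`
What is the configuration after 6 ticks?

...##..#

tick 1: .#..##..
tick 2: ...##..#
tick 3: ..##..##
tick 4: .##..##.
tick 5: .#..##..  (repeats tick 1; period 4)
tick 6: ...##..#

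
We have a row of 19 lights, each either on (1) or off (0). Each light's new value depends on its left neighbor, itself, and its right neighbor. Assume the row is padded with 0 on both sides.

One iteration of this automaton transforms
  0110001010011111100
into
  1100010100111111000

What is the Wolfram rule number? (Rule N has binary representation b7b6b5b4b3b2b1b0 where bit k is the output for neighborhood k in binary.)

position 12: 111 → 1  (bit 7 = 1)
position 2: 110 → 0  (bit 6 = 0)
position 7: 101 → 1  (bit 5 = 1)
position 3: 100 → 0  (bit 4 = 0)
position 1: 011 → 1  (bit 3 = 1)
position 6: 010 → 0  (bit 2 = 0)
position 0: 001 → 1  (bit 1 = 1)
position 4: 000 → 0  (bit 0 = 0)
bits b7..b0 = 10101010 = 170

170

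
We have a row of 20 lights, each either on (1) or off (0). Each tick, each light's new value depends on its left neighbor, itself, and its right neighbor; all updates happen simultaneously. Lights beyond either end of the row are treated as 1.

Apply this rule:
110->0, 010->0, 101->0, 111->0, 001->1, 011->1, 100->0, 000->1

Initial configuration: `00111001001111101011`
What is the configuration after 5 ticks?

01100010011000000010
01001100110011111100
00011001100110000001
01110011001100111111
01000110011001100000

01000110011001100000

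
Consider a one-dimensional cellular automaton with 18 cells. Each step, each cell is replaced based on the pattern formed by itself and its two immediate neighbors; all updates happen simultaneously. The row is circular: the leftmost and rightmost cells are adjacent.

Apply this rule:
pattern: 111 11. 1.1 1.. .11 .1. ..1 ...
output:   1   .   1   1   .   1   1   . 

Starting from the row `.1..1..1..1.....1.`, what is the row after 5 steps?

111111111111...111
11111111111.1.1.11
1111111111.11111.1
111111111.1.111.1.
.1111111.111.1.111

.1111111.111.1.111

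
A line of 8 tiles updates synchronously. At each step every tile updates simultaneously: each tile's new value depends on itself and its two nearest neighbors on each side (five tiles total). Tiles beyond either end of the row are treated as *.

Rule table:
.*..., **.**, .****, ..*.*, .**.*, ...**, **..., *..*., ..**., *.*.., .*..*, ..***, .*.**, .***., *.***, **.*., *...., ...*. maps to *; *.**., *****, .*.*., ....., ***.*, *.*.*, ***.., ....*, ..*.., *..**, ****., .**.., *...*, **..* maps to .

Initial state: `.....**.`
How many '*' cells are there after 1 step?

**..****
count of *: 6

6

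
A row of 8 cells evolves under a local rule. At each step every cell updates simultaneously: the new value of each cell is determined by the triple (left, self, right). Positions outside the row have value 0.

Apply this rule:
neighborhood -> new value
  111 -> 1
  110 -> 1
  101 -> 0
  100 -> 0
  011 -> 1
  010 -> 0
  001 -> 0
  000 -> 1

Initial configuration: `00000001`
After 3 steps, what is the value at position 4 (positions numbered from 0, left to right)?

step 1: 11111100
step 2: 11111101
step 3: 11111100
position 4 holds 1

1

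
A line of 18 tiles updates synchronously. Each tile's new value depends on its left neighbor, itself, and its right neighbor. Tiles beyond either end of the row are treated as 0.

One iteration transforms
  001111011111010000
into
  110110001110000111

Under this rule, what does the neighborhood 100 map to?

At position 14 the neighborhood is 100; the next row has 0 there.

0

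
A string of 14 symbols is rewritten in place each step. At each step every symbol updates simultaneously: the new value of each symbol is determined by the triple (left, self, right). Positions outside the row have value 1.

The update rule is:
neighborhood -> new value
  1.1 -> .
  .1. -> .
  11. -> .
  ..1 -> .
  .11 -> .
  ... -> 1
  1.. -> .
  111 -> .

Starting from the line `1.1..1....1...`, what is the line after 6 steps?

.......11...1.
.11111....1...
.......11...1.  (repeats step 1; period 2)
step 6: .11111....1...

.11111....1...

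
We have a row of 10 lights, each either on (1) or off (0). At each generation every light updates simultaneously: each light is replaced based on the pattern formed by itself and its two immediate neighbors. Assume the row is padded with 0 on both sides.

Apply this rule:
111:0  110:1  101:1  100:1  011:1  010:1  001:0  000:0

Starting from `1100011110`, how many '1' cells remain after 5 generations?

3

generation 1: 1110010011
generation 2: 1011011011
generation 3: 1111111111
generation 4: 1000000001
generation 5: 1100000001
count of 1: 3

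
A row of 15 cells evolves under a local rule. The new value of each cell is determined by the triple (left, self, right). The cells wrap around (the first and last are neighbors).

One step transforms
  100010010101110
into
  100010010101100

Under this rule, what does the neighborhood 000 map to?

At position 2 the neighborhood is 000; the next row has 0 there.

0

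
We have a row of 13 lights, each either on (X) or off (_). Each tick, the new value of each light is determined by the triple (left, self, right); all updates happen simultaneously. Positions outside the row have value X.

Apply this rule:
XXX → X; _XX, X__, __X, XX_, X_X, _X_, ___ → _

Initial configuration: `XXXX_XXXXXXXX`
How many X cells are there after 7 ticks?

XXX___XXXXXXX
XX_____XXXXXX
X_______XXXXX
_________XXXX
__________XXX
___________XX
____________X
count of X: 1

1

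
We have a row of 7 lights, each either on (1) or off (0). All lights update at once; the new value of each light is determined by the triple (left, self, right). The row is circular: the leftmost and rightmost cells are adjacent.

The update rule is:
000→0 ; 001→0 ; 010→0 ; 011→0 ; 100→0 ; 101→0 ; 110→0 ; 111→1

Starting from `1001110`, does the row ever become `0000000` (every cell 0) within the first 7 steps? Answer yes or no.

step 1: 0000100
step 2: 0000000
all cells are 0 at step 2

yes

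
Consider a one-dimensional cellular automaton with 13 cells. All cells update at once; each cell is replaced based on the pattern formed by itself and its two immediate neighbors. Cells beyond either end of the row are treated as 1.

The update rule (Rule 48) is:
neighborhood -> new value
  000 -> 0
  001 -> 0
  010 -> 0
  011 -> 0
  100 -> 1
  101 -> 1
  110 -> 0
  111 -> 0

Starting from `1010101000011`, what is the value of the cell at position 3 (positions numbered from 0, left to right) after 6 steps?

step 1: 0101010100000
step 2: 1010101010000
step 3: 0101010101000
step 4: 1010101010100
step 5: 0101010101010
step 6: 1010101010101
position 3 holds 0

0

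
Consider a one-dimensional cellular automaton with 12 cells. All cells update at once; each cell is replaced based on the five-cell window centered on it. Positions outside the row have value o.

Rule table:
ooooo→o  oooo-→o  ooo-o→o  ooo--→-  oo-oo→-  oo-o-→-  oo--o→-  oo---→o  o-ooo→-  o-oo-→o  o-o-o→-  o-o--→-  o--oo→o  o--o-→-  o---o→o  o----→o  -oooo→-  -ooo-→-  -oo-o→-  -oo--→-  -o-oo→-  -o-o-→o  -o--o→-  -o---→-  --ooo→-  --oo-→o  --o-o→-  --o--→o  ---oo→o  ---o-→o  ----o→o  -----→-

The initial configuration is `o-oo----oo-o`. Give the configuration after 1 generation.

o-o-ooooo---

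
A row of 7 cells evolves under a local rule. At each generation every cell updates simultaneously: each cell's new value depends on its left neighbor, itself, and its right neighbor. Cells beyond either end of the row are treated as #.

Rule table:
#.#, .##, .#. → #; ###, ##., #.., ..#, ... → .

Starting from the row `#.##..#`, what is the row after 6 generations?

......#

generation 1: .##...#
generation 2: ##....#
generation 3: ......#
generation 4: ......#  (fixed point — unchanged through generation 6)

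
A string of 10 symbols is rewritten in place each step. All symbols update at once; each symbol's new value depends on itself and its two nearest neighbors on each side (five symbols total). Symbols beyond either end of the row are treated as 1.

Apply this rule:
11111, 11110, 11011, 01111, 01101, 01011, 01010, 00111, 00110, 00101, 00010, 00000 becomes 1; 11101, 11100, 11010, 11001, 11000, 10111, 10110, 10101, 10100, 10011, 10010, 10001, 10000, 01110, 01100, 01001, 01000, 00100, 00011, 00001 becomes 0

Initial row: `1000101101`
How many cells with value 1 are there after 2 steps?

0001110110
0001001011
count of 1: 4

4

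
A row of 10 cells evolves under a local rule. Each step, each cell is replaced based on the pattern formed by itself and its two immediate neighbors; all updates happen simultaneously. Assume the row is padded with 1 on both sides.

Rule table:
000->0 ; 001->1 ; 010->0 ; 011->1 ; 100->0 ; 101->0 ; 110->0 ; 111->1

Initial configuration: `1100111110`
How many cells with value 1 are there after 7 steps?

step 1: 1001111100
step 2: 0011111001
step 3: 0111110011
step 4: 0111100111
step 5: 0111001111
step 6: 0110011111
step 7: 0100111111
count of 1: 7

7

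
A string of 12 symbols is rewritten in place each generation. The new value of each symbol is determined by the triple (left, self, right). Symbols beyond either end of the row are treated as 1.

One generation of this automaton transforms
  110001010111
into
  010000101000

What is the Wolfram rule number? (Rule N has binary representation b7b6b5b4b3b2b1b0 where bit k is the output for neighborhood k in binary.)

96

position 0: 111 → 0  (bit 7 = 0)
position 1: 110 → 1  (bit 6 = 1)
position 6: 101 → 1  (bit 5 = 1)
position 2: 100 → 0  (bit 4 = 0)
position 9: 011 → 0  (bit 3 = 0)
position 5: 010 → 0  (bit 2 = 0)
position 4: 001 → 0  (bit 1 = 0)
position 3: 000 → 0  (bit 0 = 0)
bits b7..b0 = 01100000 = 96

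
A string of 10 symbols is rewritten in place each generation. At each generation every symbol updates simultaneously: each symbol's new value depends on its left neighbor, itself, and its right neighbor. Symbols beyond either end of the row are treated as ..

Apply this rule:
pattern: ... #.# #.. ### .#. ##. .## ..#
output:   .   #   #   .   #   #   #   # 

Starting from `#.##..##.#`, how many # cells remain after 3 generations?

4

generation 1: ##########
generation 2: #........#
generation 3: ##......##
count of #: 4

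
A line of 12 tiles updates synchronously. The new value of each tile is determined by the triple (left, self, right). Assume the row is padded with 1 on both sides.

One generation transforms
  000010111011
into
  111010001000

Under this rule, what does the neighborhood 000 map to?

At position 1 the neighborhood is 000; the next row has 1 there.

1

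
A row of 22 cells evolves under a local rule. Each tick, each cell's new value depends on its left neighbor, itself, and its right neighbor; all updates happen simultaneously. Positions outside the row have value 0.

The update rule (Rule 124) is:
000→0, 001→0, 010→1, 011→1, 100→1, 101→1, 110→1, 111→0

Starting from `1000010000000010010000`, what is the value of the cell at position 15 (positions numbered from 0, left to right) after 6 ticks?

1100011000000011011000
1110011100000011111100
1011010110000010000110
1111111111000011000111
1000000001100011100101
1100000001110010110111
position 15 holds 0

0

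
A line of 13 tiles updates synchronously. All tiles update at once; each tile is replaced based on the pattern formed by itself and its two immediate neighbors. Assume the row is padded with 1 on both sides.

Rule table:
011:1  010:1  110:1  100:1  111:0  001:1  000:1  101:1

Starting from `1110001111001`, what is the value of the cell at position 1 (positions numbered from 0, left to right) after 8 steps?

step 1: 0011111001111
step 2: 1110001111000
step 3: 0011111001111  (repeats step 1; period 2)
step 8: 1110001111000
position 1 holds 1

1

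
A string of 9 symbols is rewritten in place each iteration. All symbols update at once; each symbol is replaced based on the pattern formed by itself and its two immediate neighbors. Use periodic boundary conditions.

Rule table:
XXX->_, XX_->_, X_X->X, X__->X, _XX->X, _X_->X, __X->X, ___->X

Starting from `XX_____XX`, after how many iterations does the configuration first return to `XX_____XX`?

iteration 1: __XXXXXX_
iteration 2: XXX_____X
iteration 3: ___XXXXXX
iteration 4: XXXX_____
iteration 5: X___XXXXX
iteration 6: _XXXX____
iteration 7: XX___XXXX
iteration 8: __XXXX___
iteration 9: XXX___XXX
iteration 10: ___XXXX__
iteration 11: XXXX___XX
iteration 12: ____XXXX_
iteration 13: XXXXX___X
iteration 14: _____XXXX
iteration 15: XXXXXX___
iteration 16: X_____XXX
iteration 17: _XXXXXX__
iteration 18: XX_____XX

18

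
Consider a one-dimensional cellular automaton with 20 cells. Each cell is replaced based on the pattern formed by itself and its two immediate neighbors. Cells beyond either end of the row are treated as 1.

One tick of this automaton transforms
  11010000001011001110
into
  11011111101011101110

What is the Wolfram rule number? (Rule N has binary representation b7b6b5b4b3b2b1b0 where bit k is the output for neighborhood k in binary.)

position 0: 111 → 1  (bit 7 = 1)
position 1: 110 → 1  (bit 6 = 1)
position 2: 101 → 0  (bit 5 = 0)
position 4: 100 → 1  (bit 4 = 1)
position 12: 011 → 1  (bit 3 = 1)
position 3: 010 → 1  (bit 2 = 1)
position 9: 001 → 0  (bit 1 = 0)
position 5: 000 → 1  (bit 0 = 1)
bits b7..b0 = 11011101 = 221

221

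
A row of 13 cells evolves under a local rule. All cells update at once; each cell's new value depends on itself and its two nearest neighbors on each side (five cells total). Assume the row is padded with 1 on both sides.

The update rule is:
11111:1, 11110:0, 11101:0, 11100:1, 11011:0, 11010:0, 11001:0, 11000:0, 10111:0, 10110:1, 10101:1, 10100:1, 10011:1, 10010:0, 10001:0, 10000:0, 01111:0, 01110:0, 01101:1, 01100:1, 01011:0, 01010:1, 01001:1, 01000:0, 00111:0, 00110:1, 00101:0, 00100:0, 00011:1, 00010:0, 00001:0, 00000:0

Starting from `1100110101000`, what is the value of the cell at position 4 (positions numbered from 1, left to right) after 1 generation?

1

generation 1: 0101110111001
position 4 holds 1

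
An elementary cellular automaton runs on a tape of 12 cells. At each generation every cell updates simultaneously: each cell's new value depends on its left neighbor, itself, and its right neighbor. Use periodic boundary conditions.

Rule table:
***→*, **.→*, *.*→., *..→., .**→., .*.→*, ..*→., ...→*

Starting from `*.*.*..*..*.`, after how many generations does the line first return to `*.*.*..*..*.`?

1

generation 1: *.*.*..*..*.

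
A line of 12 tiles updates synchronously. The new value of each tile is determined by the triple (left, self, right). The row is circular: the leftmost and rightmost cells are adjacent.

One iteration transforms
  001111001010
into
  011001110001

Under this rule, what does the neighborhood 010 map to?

0

At position 8 the neighborhood is 010; the next row has 0 there.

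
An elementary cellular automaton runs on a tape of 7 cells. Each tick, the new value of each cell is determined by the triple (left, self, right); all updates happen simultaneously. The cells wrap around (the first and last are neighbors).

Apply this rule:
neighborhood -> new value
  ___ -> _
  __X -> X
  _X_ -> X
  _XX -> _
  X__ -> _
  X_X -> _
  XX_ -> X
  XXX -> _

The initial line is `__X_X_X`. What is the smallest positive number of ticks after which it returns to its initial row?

tick 1: _XX_X_X
tick 2: __X_X_X

2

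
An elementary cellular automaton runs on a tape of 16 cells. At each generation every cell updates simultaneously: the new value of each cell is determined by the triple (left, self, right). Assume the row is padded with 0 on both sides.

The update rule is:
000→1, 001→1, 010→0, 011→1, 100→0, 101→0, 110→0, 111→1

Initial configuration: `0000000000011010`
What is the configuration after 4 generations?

1111111110011100

1111111111110000
1111111111100111
1111111111001110
1111111110011100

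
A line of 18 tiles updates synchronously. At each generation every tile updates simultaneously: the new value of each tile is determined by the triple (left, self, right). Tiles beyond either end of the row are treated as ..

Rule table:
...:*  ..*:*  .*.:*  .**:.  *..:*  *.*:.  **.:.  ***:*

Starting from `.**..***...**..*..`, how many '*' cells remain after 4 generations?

14

*..**.*.***..*****
***...*..*.**.***.
.*.*******.....*.*
**..*****.******.*
count of *: 14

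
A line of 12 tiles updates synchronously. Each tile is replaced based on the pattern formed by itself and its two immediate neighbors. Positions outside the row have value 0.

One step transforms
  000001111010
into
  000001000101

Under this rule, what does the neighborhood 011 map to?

At position 5 the neighborhood is 011; the next row has 1 there.

1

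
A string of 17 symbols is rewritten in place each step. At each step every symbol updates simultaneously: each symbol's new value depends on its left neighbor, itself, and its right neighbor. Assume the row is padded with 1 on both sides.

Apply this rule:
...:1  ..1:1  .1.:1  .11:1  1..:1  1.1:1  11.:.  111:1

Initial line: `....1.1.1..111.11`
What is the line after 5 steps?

step 1: 1111111111111.111
step 2: 111111111111.1111
step 3: 11111111111.11111
step 4: 1111111111.111111
step 5: 111111111.1111111

111111111.1111111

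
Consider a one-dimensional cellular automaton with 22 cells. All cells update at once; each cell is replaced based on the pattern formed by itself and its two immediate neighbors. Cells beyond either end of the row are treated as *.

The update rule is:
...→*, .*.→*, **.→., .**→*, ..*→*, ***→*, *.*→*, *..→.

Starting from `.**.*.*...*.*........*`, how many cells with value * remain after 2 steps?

step 1: **.****.*****.********
step 2: *.****.*****.*********
count of *: 19

19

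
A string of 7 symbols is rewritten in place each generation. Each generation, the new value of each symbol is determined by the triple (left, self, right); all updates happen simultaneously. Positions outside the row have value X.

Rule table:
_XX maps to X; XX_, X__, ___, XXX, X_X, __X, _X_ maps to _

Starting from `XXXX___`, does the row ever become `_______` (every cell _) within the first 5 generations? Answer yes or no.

generation 1: _______
all cells are _ at generation 1

yes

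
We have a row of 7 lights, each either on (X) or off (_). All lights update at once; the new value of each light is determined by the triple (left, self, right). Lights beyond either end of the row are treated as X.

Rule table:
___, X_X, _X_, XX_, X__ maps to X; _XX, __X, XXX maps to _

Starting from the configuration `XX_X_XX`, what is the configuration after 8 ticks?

tick 1: _XXXX__
tick 2: X___XX_
tick 3: XXX__XX
tick 4: __XX___
tick 5: X__XXX_
tick 6: XX___XX
tick 7: _XXX___
tick 8: X__XXX_

X__XXX_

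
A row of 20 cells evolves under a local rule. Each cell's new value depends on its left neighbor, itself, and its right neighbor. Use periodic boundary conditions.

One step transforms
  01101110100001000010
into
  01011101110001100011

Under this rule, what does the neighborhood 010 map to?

1

At position 8 the neighborhood is 010; the next row has 1 there.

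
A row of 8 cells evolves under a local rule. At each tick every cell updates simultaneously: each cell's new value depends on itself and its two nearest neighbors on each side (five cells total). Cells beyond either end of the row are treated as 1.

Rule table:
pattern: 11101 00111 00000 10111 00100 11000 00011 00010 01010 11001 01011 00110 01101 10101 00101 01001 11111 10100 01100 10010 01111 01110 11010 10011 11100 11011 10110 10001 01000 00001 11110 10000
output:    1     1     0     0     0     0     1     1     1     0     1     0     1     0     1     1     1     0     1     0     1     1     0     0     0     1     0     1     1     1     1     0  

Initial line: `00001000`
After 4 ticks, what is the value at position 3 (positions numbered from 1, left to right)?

00110111
00011011
01101101
10110110
position 3 holds 1

1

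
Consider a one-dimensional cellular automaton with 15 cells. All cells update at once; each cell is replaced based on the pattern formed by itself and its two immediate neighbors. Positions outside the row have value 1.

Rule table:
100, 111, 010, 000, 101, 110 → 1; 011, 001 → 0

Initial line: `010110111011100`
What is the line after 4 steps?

111111011011101

step 1: 111011011101110
step 2: 111101101110111
step 3: 111110110111011
step 4: 111111011011101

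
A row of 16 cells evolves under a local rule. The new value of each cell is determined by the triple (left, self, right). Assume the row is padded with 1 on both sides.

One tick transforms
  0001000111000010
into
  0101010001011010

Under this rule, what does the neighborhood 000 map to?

At position 1 the neighborhood is 000; the next row has 1 there.

1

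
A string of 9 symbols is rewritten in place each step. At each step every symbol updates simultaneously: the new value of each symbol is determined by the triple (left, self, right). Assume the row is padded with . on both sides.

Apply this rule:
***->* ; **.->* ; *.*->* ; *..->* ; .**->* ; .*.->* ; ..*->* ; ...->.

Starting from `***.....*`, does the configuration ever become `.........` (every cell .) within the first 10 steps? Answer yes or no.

no

****...**
*****.***
*********
*********  (fixed point — unchanged through step 10)
step 10 is *********, still not uniform .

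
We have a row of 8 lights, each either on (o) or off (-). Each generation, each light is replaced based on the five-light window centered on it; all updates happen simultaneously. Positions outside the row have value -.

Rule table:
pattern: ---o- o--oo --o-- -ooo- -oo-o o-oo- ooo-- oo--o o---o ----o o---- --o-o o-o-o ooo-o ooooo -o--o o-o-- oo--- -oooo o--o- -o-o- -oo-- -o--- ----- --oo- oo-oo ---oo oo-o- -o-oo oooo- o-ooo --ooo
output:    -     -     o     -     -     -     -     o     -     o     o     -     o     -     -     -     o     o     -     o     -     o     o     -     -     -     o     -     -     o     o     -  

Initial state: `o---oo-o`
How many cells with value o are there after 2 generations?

generation 1: oo-o---o
generation 2: ---oo--o
count of o: 3

3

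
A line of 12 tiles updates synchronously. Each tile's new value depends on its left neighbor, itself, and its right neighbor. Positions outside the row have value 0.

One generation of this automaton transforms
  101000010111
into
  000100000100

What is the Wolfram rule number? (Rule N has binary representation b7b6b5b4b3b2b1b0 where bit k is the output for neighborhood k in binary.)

position 10: 111 → 0  (bit 7 = 0)
position 11: 110 → 0  (bit 6 = 0)
position 1: 101 → 0  (bit 5 = 0)
position 3: 100 → 1  (bit 4 = 1)
position 9: 011 → 1  (bit 3 = 1)
position 0: 010 → 0  (bit 2 = 0)
position 6: 001 → 0  (bit 1 = 0)
position 4: 000 → 0  (bit 0 = 0)
bits b7..b0 = 00011000 = 24

24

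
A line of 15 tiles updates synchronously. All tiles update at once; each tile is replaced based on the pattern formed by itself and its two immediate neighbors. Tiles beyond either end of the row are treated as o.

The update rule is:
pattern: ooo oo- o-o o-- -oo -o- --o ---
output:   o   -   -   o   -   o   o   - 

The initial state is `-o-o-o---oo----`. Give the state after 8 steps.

step 1: -o-o-oo-o--o--o
step 2: -o-o----oooooo-
step 3: -o-oo--o-oooo--
step 4: -o---ooo--oo-oo
step 5: -oo-o-o-oo----o
step 6: ----o-o---o--o-
step 7: o--oo-oo-ooooo-
step 8: -oo-------ooo--

-oo-------ooo--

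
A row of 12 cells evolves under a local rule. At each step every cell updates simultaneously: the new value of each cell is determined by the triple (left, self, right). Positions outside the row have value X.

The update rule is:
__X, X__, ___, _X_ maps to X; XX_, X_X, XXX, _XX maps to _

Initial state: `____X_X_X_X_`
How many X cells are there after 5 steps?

10

XXXXX_X_X_X_
______X_X_X_
XXXXXXX_X_X_
________X_X_
XXXXXXXXX_X_
count of X: 10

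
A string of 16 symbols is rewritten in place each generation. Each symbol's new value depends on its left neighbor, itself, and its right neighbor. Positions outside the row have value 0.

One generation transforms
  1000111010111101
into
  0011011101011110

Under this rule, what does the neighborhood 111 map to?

1

At position 5 the neighborhood is 111; the next row has 1 there.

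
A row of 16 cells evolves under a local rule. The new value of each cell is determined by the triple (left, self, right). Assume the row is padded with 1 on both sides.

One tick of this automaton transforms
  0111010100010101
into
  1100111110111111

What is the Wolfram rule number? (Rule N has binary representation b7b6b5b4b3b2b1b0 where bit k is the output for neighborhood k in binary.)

62

position 2: 111 → 0  (bit 7 = 0)
position 3: 110 → 0  (bit 6 = 0)
position 0: 101 → 1  (bit 5 = 1)
position 8: 100 → 1  (bit 4 = 1)
position 1: 011 → 1  (bit 3 = 1)
position 5: 010 → 1  (bit 2 = 1)
position 10: 001 → 1  (bit 1 = 1)
position 9: 000 → 0  (bit 0 = 0)
bits b7..b0 = 00111110 = 62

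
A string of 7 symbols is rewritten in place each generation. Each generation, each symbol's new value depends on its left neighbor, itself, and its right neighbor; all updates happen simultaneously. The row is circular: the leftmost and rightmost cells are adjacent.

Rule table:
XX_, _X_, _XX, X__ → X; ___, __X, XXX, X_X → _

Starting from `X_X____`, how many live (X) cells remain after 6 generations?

X_XX___
X_XXX__
X_X_XX_
X_X_XX_  (fixed point — unchanged through generation 6)
count of X: 4

4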